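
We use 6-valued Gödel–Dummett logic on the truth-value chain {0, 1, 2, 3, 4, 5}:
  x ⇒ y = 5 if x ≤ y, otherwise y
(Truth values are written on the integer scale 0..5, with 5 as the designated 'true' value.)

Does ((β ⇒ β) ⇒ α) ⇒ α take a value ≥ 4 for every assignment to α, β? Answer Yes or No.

At α = 3, β = 4, for instance:
β ⇒ β = 4 ⇒ 4 = 5
(β ⇒ β) ⇒ α = 5 ⇒ 3 = 3
((β ⇒ β) ⇒ α) ⇒ α = 3 ⇒ 3 = 5
and checking the remaining 35 assignments likewise gives ≥ 4 in every case.

Yes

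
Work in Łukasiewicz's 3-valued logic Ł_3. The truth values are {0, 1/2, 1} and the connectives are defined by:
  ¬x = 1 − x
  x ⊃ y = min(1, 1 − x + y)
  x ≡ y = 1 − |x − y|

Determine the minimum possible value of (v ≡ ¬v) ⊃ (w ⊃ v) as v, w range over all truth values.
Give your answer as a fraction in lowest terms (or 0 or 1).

Take v = 1/2, w = 1:
¬v = ¬1/2 = 1/2
v ≡ ¬v = 1/2 ≡ 1/2 = 1
w ⊃ v = 1 ⊃ 1/2 = 1/2
(v ≡ ¬v) ⊃ (w ⊃ v) = 1 ⊃ 1/2 = 1/2
No assignment yields a value below 1/2, so this is the minimum.

1/2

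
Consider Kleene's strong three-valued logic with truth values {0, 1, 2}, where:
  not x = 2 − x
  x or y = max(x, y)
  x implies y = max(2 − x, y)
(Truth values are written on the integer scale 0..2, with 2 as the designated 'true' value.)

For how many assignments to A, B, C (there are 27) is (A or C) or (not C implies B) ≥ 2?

19

value 2: 19 assignments (counts)
value 1: 7 assignments
value 0: 1 assignment
So 19 of the 27 assignments meet the threshold.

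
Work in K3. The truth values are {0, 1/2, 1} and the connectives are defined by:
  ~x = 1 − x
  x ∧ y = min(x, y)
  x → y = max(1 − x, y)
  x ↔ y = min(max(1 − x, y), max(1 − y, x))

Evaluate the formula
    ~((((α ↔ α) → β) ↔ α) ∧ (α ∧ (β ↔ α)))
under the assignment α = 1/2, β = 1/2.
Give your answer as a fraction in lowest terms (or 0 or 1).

α ↔ α = 1/2 ↔ 1/2 = 1/2
(α ↔ α) → β = 1/2 → 1/2 = 1/2
((α ↔ α) → β) ↔ α = 1/2 ↔ 1/2 = 1/2
β ↔ α = 1/2 ↔ 1/2 = 1/2
α ∧ (β ↔ α) = 1/2 ∧ 1/2 = 1/2
(((α ↔ α) → β) ↔ α) ∧ (α ∧ (β ↔ α)) = 1/2 ∧ 1/2 = 1/2
~((((α ↔ α) → β) ↔ α) ∧ (α ∧ (β ↔ α))) = ~1/2 = 1/2

1/2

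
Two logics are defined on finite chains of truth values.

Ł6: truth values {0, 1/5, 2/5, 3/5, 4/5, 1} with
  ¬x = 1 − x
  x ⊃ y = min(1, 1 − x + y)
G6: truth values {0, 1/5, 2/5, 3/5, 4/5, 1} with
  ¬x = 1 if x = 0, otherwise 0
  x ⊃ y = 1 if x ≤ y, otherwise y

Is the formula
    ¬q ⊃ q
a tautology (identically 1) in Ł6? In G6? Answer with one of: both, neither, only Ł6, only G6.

In Ł6: at q = 0 the value is 0 — not a tautology.
In G6: at q = 0 the value is 0 — not a tautology.

neither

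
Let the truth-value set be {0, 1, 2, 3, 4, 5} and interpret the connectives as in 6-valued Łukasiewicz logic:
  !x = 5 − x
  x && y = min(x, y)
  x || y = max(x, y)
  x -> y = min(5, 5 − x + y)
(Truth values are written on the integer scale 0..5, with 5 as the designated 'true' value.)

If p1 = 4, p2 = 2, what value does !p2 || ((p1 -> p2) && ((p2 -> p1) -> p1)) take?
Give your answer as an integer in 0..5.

!p2 = !2 = 3
p1 -> p2 = 4 -> 2 = 3
p2 -> p1 = 2 -> 4 = 5
(p2 -> p1) -> p1 = 5 -> 4 = 4
(p1 -> p2) && ((p2 -> p1) -> p1) = 3 && 4 = 3
!p2 || ((p1 -> p2) && ((p2 -> p1) -> p1)) = 3 || 3 = 3

3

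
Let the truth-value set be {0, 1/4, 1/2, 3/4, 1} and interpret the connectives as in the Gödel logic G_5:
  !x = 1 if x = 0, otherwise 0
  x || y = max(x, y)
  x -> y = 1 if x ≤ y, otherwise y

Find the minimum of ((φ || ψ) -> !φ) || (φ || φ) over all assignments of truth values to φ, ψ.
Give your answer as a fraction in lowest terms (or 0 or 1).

Take φ = 1/4, ψ = 0:
φ || ψ = 1/4 || 0 = 1/4
!φ = !1/4 = 0
(φ || ψ) -> !φ = 1/4 -> 0 = 0
φ || φ = 1/4 || 1/4 = 1/4
((φ || ψ) -> !φ) || (φ || φ) = 0 || 1/4 = 1/4
No assignment yields a value below 1/4, so this is the minimum.

1/4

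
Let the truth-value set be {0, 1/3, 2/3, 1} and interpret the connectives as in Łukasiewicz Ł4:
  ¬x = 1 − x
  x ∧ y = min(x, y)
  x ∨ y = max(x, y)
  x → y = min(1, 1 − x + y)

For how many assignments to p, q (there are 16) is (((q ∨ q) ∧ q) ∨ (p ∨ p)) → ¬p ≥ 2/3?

11

p = 0, q = 0 ↦ 1  ≥
p = 0, q = 1/3 ↦ 1  ≥
p = 0, q = 2/3 ↦ 1  ≥
p = 0, q = 1 ↦ 1  ≥
p = 1/3, q = 0 ↦ 1  ≥
p = 1/3, q = 1/3 ↦ 1  ≥
p = 1/3, q = 2/3 ↦ 1  ≥
p = 1/3, q = 1 ↦ 2/3  ≥
p = 2/3, q = 0 ↦ 2/3  ≥
p = 2/3, q = 1/3 ↦ 2/3  ≥
p = 2/3, q = 2/3 ↦ 2/3  ≥
p = 2/3, q = 1 ↦ 1/3  <
p = 1, q = 0 ↦ 0  <
p = 1, q = 1/3 ↦ 0  <
p = 1, q = 2/3 ↦ 0  <
p = 1, q = 1 ↦ 0  <
So 11 of the 16 assignments meet the threshold.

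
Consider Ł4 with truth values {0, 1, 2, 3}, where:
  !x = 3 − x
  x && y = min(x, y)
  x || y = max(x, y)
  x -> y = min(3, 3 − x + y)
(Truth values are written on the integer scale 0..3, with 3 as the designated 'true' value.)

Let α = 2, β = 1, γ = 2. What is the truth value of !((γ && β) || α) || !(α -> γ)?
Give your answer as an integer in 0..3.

γ && β = 2 && 1 = 1
(γ && β) || α = 1 || 2 = 2
!((γ && β) || α) = !2 = 1
α -> γ = 2 -> 2 = 3
!(α -> γ) = !3 = 0
!((γ && β) || α) || !(α -> γ) = 1 || 0 = 1

1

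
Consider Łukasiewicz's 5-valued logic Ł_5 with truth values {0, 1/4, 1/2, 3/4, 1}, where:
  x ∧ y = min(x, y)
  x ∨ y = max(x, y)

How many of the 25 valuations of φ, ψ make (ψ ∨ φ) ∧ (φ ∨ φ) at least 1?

5

value 1: 5 assignments (counts)
value 3/4: 5 assignments
value 1/2: 5 assignments
value 1/4: 5 assignments
value 0: 5 assignments
So 5 of the 25 assignments meet the threshold.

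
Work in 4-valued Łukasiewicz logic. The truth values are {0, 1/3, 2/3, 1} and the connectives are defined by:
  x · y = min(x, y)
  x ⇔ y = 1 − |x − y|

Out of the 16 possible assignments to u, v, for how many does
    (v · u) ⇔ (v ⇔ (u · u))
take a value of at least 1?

u = 0, v = 0 ↦ 0  <
u = 0, v = 1/3 ↦ 1/3  <
u = 0, v = 2/3 ↦ 2/3  <
u = 0, v = 1 ↦ 1  ≥
u = 1/3, v = 0 ↦ 1/3  <
u = 1/3, v = 1/3 ↦ 1/3  <
u = 1/3, v = 2/3 ↦ 2/3  <
u = 1/3, v = 1 ↦ 1  ≥
u = 2/3, v = 0 ↦ 2/3  <
u = 2/3, v = 1/3 ↦ 2/3  <
u = 2/3, v = 2/3 ↦ 2/3  <
u = 2/3, v = 1 ↦ 1  ≥
u = 1, v = 0 ↦ 1  ≥
u = 1, v = 1/3 ↦ 1  ≥
u = 1, v = 2/3 ↦ 1  ≥
u = 1, v = 1 ↦ 1  ≥
So 7 of the 16 assignments meet the threshold.

7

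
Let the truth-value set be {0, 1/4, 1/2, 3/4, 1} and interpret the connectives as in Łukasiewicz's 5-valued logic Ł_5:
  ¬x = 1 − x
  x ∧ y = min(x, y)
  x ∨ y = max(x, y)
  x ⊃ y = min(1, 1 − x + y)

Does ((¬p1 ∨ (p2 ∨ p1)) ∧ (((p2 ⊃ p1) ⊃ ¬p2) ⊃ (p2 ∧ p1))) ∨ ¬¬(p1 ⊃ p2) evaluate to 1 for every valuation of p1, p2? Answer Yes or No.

Counterexample: take p1 = 1/4, p2 = 0.
¬p1 = ¬1/4 = 3/4
p2 ∨ p1 = 0 ∨ 1/4 = 1/4
¬p1 ∨ (p2 ∨ p1) = 3/4 ∨ 1/4 = 3/4
p2 ⊃ p1 = 0 ⊃ 1/4 = 1
¬p2 = ¬0 = 1
(p2 ⊃ p1) ⊃ ¬p2 = 1 ⊃ 1 = 1
p2 ∧ p1 = 0 ∧ 1/4 = 0
((p2 ⊃ p1) ⊃ ¬p2) ⊃ (p2 ∧ p1) = 1 ⊃ 0 = 0
(¬p1 ∨ (p2 ∨ p1)) ∧ (((p2 ⊃ p1) ⊃ ¬p2) ⊃ (p2 ∧ p1)) = 3/4 ∧ 0 = 0
p1 ⊃ p2 = 1/4 ⊃ 0 = 3/4
¬(p1 ⊃ p2) = ¬3/4 = 1/4
¬¬(p1 ⊃ p2) = ¬1/4 = 3/4
((¬p1 ∨ (p2 ∨ p1)) ∧ (((p2 ⊃ p1) ⊃ ¬p2) ⊃ (p2 ∧ p1))) ∨ ¬¬(p1 ⊃ p2) = 0 ∨ 3/4 = 3/4
This gives 3/4 ≠ 1.

No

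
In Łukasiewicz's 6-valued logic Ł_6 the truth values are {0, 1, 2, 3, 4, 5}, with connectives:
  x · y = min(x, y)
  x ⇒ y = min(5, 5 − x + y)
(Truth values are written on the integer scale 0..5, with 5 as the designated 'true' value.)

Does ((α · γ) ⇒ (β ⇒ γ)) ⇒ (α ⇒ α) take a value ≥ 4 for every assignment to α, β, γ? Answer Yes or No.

Yes

At α = 5, β = 4, γ = 5, for instance:
α · γ = 5 · 5 = 5
β ⇒ γ = 4 ⇒ 5 = 5
(α · γ) ⇒ (β ⇒ γ) = 5 ⇒ 5 = 5
α ⇒ α = 5 ⇒ 5 = 5
((α · γ) ⇒ (β ⇒ γ)) ⇒ (α ⇒ α) = 5 ⇒ 5 = 5
and checking the remaining 215 assignments likewise gives ≥ 4 in every case.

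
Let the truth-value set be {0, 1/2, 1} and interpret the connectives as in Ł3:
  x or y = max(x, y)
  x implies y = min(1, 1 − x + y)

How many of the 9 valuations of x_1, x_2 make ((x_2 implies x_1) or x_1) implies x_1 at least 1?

5

x_1 = 0, x_2 = 0 ↦ 0  <
x_1 = 0, x_2 = 1/2 ↦ 1/2  <
x_1 = 0, x_2 = 1 ↦ 1  ≥
x_1 = 1/2, x_2 = 0 ↦ 1/2  <
x_1 = 1/2, x_2 = 1/2 ↦ 1/2  <
x_1 = 1/2, x_2 = 1 ↦ 1  ≥
x_1 = 1, x_2 = 0 ↦ 1  ≥
x_1 = 1, x_2 = 1/2 ↦ 1  ≥
x_1 = 1, x_2 = 1 ↦ 1  ≥
So 5 of the 9 assignments meet the threshold.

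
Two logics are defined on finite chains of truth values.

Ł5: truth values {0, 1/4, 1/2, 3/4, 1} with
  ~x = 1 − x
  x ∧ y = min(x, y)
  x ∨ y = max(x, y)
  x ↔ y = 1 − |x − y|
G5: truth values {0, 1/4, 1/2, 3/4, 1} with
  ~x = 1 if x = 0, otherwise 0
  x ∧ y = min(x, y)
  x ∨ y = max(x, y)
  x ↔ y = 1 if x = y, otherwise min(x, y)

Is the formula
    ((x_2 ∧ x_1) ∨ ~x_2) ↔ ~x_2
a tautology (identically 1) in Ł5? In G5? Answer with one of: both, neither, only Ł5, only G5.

In Ł5: at x_1 = 1/4, x_2 = 1 the value is 3/4 — not a tautology.
In G5: at x_1 = 1/4, x_2 = 1/4 the value is 0 — not a tautology.

neither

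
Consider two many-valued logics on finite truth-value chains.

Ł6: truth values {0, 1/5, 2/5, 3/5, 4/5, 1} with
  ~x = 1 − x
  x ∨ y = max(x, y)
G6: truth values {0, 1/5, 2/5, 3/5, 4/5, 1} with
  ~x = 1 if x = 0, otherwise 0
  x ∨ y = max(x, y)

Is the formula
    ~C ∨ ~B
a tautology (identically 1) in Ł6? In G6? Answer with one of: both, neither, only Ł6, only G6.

neither

In Ł6: at B = 1/5, C = 1/5 the value is 4/5 — not a tautology.
In G6: at B = 1/5, C = 1/5 the value is 0 — not a tautology.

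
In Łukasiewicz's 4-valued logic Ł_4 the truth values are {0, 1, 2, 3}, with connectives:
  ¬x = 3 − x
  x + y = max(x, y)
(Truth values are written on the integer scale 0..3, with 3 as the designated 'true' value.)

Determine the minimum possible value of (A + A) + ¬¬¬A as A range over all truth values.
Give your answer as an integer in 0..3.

2

Take A = 1:
A + A = 1 + 1 = 1
¬A = ¬1 = 2
¬¬A = ¬2 = 1
¬¬¬A = ¬1 = 2
(A + A) + ¬¬¬A = 1 + 2 = 2
No assignment yields a value below 2, so this is the minimum.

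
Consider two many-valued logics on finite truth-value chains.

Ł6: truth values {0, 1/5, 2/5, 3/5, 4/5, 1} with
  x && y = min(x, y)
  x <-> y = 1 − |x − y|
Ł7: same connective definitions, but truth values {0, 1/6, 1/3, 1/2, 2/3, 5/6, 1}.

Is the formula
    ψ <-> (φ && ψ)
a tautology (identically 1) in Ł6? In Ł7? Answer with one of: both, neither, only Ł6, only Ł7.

In Ł6: at φ = 0, ψ = 1/5 the value is 4/5 — not a tautology.
In Ł7: at φ = 0, ψ = 1/6 the value is 5/6 — not a tautology.

neither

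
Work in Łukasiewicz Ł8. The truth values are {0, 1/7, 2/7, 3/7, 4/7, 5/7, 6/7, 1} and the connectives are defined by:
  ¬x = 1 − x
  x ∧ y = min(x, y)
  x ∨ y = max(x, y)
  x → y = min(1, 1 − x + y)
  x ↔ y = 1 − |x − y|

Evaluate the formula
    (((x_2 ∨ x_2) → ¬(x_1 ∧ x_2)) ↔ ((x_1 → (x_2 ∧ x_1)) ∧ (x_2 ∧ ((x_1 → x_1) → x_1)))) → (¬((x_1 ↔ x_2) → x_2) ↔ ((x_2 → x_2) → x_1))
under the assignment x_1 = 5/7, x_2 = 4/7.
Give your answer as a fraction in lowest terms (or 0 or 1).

6/7

x_2 ∨ x_2 = 4/7 ∨ 4/7 = 4/7
x_1 ∧ x_2 = 5/7 ∧ 4/7 = 4/7
¬(x_1 ∧ x_2) = ¬4/7 = 3/7
(x_2 ∨ x_2) → ¬(x_1 ∧ x_2) = 4/7 → 3/7 = 6/7
x_2 ∧ x_1 = 4/7 ∧ 5/7 = 4/7
x_1 → (x_2 ∧ x_1) = 5/7 → 4/7 = 6/7
x_1 → x_1 = 5/7 → 5/7 = 1
(x_1 → x_1) → x_1 = 1 → 5/7 = 5/7
x_2 ∧ ((x_1 → x_1) → x_1) = 4/7 ∧ 5/7 = 4/7
(x_1 → (x_2 ∧ x_1)) ∧ (x_2 ∧ ((x_1 → x_1) → x_1)) = 6/7 ∧ 4/7 = 4/7
((x_2 ∨ x_2) → ¬(x_1 ∧ x_2)) ↔ ((x_1 → (x_2 ∧ x_1)) ∧ (x_2 ∧ ((x_1 → x_1) → x_1))) = 6/7 ↔ 4/7 = 5/7
x_1 ↔ x_2 = 5/7 ↔ 4/7 = 6/7
(x_1 ↔ x_2) → x_2 = 6/7 → 4/7 = 5/7
¬((x_1 ↔ x_2) → x_2) = ¬5/7 = 2/7
x_2 → x_2 = 4/7 → 4/7 = 1
(x_2 → x_2) → x_1 = 1 → 5/7 = 5/7
¬((x_1 ↔ x_2) → x_2) ↔ ((x_2 → x_2) → x_1) = 2/7 ↔ 5/7 = 4/7
(((x_2 ∨ x_2) → ¬(x_1 ∧ x_2)) ↔ ((x_1 → (x_2 ∧ x_1)) ∧ (x_2 ∧ ((x_1 → x_1) → x_1)))) → (¬((x_1 ↔ x_2) → x_2) ↔ ((x_2 → x_2) → x_1)) = 5/7 → 4/7 = 6/7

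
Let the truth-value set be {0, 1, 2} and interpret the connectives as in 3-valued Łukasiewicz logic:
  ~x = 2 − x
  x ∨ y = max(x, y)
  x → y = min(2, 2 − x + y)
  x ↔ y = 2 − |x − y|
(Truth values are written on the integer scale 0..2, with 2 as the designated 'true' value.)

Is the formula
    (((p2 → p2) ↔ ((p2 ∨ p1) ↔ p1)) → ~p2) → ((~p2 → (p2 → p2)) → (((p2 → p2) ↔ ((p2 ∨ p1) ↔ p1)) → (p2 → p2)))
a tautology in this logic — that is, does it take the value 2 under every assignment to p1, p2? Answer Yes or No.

Yes

p1 = 0, p2 = 0 ↦ 2
p1 = 0, p2 = 1 ↦ 2
p1 = 0, p2 = 2 ↦ 2
p1 = 1, p2 = 0 ↦ 2
p1 = 1, p2 = 1 ↦ 2
p1 = 1, p2 = 2 ↦ 2
p1 = 2, p2 = 0 ↦ 2
p1 = 2, p2 = 1 ↦ 2
p1 = 2, p2 = 2 ↦ 2
Every assignment gives a value ≥ 2.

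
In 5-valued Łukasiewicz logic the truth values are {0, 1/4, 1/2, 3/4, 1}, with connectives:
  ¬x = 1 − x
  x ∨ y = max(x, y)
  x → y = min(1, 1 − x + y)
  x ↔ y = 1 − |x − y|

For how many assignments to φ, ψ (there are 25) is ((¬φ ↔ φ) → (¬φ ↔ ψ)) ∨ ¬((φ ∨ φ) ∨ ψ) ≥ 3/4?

23

value 1: 19 assignments (counts)
value 3/4: 4 assignments (counts)
value 1/2: 2 assignments
So 23 of the 25 assignments meet the threshold.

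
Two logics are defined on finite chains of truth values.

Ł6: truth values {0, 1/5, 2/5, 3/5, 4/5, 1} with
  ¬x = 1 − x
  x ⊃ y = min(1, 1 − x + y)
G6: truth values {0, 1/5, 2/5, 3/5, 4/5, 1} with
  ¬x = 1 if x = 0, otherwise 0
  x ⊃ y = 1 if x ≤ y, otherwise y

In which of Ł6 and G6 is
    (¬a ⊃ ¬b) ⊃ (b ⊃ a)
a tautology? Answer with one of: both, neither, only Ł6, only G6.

In Ł6: every assignment gives 1 — tautology.
In G6: at a = 1/5, b = 2/5 the value is 1/5 — not a tautology.

only Ł6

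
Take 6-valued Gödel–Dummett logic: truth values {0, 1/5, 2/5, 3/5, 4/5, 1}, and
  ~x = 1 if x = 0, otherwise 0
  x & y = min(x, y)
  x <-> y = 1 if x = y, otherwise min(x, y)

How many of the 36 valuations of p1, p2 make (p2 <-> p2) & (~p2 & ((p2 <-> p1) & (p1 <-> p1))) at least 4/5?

value 1: 1 assignment (counts)
value 0: 35 assignments
So 1 of the 36 assignments meets the threshold.

1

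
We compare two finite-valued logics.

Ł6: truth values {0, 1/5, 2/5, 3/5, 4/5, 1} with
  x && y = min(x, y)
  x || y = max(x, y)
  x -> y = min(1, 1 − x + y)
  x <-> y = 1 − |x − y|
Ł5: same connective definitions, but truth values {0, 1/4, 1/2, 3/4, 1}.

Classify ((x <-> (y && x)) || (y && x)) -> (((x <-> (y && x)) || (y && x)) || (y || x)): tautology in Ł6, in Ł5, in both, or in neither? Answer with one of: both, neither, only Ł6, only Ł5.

both

In Ł6: every assignment gives 1 — tautology.
In Ł5: every assignment gives 1 — tautology.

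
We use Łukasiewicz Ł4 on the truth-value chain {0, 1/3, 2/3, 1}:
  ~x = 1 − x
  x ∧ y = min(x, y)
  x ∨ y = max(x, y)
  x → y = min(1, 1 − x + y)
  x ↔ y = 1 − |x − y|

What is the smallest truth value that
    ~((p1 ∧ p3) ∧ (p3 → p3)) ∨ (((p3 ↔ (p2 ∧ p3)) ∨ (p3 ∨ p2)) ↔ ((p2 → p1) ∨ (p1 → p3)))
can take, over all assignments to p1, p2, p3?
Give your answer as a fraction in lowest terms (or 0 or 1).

2/3

Take p1 = 1/3, p2 = 0, p3 = 1/3:
p1 ∧ p3 = 1/3 ∧ 1/3 = 1/3
p3 → p3 = 1/3 → 1/3 = 1
(p1 ∧ p3) ∧ (p3 → p3) = 1/3 ∧ 1 = 1/3
~((p1 ∧ p3) ∧ (p3 → p3)) = ~1/3 = 2/3
p2 ∧ p3 = 0 ∧ 1/3 = 0
p3 ↔ (p2 ∧ p3) = 1/3 ↔ 0 = 2/3
p3 ∨ p2 = 1/3 ∨ 0 = 1/3
(p3 ↔ (p2 ∧ p3)) ∨ (p3 ∨ p2) = 2/3 ∨ 1/3 = 2/3
p2 → p1 = 0 → 1/3 = 1
p1 → p3 = 1/3 → 1/3 = 1
(p2 → p1) ∨ (p1 → p3) = 1 ∨ 1 = 1
((p3 ↔ (p2 ∧ p3)) ∨ (p3 ∨ p2)) ↔ ((p2 → p1) ∨ (p1 → p3)) = 2/3 ↔ 1 = 2/3
~((p1 ∧ p3) ∧ (p3 → p3)) ∨ (((p3 ↔ (p2 ∧ p3)) ∨ (p3 ∨ p2)) ↔ ((p2 → p1) ∨ (p1 → p3))) = 2/3 ∨ 2/3 = 2/3
No assignment yields a value below 2/3, so this is the minimum.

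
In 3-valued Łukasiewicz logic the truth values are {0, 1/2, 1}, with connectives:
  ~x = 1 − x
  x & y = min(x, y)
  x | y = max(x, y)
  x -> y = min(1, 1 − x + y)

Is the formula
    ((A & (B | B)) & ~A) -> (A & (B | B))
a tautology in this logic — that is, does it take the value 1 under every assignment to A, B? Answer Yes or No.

Yes

A = 0, B = 0 ↦ 1
A = 0, B = 1/2 ↦ 1
A = 0, B = 1 ↦ 1
A = 1/2, B = 0 ↦ 1
A = 1/2, B = 1/2 ↦ 1
A = 1/2, B = 1 ↦ 1
A = 1, B = 0 ↦ 1
A = 1, B = 1/2 ↦ 1
A = 1, B = 1 ↦ 1
Every assignment gives a value ≥ 1.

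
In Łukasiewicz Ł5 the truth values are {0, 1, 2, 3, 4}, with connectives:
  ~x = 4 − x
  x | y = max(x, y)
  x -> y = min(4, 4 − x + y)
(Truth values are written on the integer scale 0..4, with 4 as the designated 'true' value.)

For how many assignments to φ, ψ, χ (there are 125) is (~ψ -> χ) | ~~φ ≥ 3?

107

value 4: 85 assignments (counts)
value 3: 22 assignments (counts)
value 2: 12 assignments
value 1: 5 assignments
value 0: 1 assignment
So 107 of the 125 assignments meet the threshold.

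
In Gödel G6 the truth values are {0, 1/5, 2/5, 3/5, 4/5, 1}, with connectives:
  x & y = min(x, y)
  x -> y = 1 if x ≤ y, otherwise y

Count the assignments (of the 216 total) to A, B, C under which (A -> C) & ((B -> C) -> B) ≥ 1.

41

value 1: 41 assignments (counts)
value 4/5: 13 assignments
value 3/5: 22 assignments
value 2/5: 33 assignments
value 1/5: 46 assignments
value 0: 61 assignments
So 41 of the 216 assignments meet the threshold.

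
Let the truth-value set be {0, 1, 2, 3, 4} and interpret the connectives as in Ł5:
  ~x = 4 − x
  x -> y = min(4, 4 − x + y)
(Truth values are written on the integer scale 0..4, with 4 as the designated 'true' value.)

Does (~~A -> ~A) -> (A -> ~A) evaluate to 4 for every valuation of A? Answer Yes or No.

Yes

A = 0 ↦ 4
A = 1 ↦ 4
A = 2 ↦ 4
A = 3 ↦ 4
A = 4 ↦ 4
Every assignment gives a value ≥ 4.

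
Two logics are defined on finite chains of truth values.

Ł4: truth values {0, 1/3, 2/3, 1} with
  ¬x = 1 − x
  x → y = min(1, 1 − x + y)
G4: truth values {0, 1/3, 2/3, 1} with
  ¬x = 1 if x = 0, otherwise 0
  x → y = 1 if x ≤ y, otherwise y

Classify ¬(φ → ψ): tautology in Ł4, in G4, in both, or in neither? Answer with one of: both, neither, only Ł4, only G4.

In Ł4: at φ = 0, ψ = 0 the value is 0 — not a tautology.
In G4: at φ = 0, ψ = 0 the value is 0 — not a tautology.

neither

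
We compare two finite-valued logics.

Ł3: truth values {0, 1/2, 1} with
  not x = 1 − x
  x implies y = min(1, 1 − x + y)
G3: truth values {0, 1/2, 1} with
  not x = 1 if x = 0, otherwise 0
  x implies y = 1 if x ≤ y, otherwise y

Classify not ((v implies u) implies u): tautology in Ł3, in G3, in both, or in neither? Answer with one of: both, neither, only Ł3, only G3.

neither

In Ł3: at u = 0, v = 1/2 the value is 1/2 — not a tautology.
In G3: at u = 0, v = 1/2 the value is 0 — not a tautology.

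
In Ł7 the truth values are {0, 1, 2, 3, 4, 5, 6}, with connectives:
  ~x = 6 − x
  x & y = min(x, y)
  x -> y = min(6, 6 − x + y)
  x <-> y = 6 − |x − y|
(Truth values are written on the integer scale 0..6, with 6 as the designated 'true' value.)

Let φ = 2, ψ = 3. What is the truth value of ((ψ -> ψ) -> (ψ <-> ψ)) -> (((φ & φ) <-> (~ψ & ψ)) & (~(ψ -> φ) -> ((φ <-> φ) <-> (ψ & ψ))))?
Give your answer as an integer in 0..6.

5

ψ -> ψ = 3 -> 3 = 6
ψ <-> ψ = 3 <-> 3 = 6
(ψ -> ψ) -> (ψ <-> ψ) = 6 -> 6 = 6
φ & φ = 2 & 2 = 2
~ψ = ~3 = 3
~ψ & ψ = 3 & 3 = 3
(φ & φ) <-> (~ψ & ψ) = 2 <-> 3 = 5
ψ -> φ = 3 -> 2 = 5
~(ψ -> φ) = ~5 = 1
φ <-> φ = 2 <-> 2 = 6
ψ & ψ = 3 & 3 = 3
(φ <-> φ) <-> (ψ & ψ) = 6 <-> 3 = 3
~(ψ -> φ) -> ((φ <-> φ) <-> (ψ & ψ)) = 1 -> 3 = 6
((φ & φ) <-> (~ψ & ψ)) & (~(ψ -> φ) -> ((φ <-> φ) <-> (ψ & ψ))) = 5 & 6 = 5
((ψ -> ψ) -> (ψ <-> ψ)) -> (((φ & φ) <-> (~ψ & ψ)) & (~(ψ -> φ) -> ((φ <-> φ) <-> (ψ & ψ)))) = 6 -> 5 = 5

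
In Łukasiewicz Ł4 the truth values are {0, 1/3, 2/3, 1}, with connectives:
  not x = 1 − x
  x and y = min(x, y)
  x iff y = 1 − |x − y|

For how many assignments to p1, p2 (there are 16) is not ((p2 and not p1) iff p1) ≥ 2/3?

p1 = 0, p2 = 0 ↦ 0  <
p1 = 0, p2 = 1/3 ↦ 1/3  <
p1 = 0, p2 = 2/3 ↦ 2/3  ≥
p1 = 0, p2 = 1 ↦ 1  ≥
p1 = 1/3, p2 = 0 ↦ 1/3  <
p1 = 1/3, p2 = 1/3 ↦ 0  <
p1 = 1/3, p2 = 2/3 ↦ 1/3  <
p1 = 1/3, p2 = 1 ↦ 1/3  <
p1 = 2/3, p2 = 0 ↦ 2/3  ≥
p1 = 2/3, p2 = 1/3 ↦ 1/3  <
p1 = 2/3, p2 = 2/3 ↦ 1/3  <
p1 = 2/3, p2 = 1 ↦ 1/3  <
p1 = 1, p2 = 0 ↦ 1  ≥
p1 = 1, p2 = 1/3 ↦ 1  ≥
p1 = 1, p2 = 2/3 ↦ 1  ≥
p1 = 1, p2 = 1 ↦ 1  ≥
So 7 of the 16 assignments meet the threshold.

7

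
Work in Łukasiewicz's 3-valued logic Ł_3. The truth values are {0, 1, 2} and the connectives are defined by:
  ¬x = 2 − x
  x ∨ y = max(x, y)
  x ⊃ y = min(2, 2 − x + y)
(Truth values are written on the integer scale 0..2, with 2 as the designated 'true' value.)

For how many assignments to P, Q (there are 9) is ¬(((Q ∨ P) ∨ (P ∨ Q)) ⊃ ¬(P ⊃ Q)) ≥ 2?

3

P = 0, Q = 0 ↦ 0  <
P = 0, Q = 1 ↦ 1  <
P = 0, Q = 2 ↦ 2  ≥
P = 1, Q = 0 ↦ 0  <
P = 1, Q = 1 ↦ 1  <
P = 1, Q = 2 ↦ 2  ≥
P = 2, Q = 0 ↦ 0  <
P = 2, Q = 1 ↦ 1  <
P = 2, Q = 2 ↦ 2  ≥
So 3 of the 9 assignments meet the threshold.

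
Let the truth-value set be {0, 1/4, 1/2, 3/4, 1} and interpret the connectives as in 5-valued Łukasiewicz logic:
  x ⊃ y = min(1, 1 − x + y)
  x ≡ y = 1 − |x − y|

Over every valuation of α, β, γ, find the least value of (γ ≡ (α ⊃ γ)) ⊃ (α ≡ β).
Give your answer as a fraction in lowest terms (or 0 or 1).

Take α = 0, β = 1, γ = 1:
α ⊃ γ = 0 ⊃ 1 = 1
γ ≡ (α ⊃ γ) = 1 ≡ 1 = 1
α ≡ β = 0 ≡ 1 = 0
(γ ≡ (α ⊃ γ)) ⊃ (α ≡ β) = 1 ⊃ 0 = 0
No assignment yields a value below 0, so this is the minimum.

0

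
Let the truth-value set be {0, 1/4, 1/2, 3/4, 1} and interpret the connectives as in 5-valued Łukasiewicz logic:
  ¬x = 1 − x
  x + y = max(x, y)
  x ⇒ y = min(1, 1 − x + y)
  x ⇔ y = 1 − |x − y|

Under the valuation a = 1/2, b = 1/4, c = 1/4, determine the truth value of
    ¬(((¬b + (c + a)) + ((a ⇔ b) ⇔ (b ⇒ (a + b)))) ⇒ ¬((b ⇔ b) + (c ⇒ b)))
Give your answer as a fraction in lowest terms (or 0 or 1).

3/4

¬b = ¬1/4 = 3/4
c + a = 1/4 + 1/2 = 1/2
¬b + (c + a) = 3/4 + 1/2 = 3/4
a ⇔ b = 1/2 ⇔ 1/4 = 3/4
a + b = 1/2 + 1/4 = 1/2
b ⇒ (a + b) = 1/4 ⇒ 1/2 = 1
(a ⇔ b) ⇔ (b ⇒ (a + b)) = 3/4 ⇔ 1 = 3/4
(¬b + (c + a)) + ((a ⇔ b) ⇔ (b ⇒ (a + b))) = 3/4 + 3/4 = 3/4
b ⇔ b = 1/4 ⇔ 1/4 = 1
c ⇒ b = 1/4 ⇒ 1/4 = 1
(b ⇔ b) + (c ⇒ b) = 1 + 1 = 1
¬((b ⇔ b) + (c ⇒ b)) = ¬1 = 0
((¬b + (c + a)) + ((a ⇔ b) ⇔ (b ⇒ (a + b)))) ⇒ ¬((b ⇔ b) + (c ⇒ b)) = 3/4 ⇒ 0 = 1/4
¬(((¬b + (c + a)) + ((a ⇔ b) ⇔ (b ⇒ (a + b)))) ⇒ ¬((b ⇔ b) + (c ⇒ b))) = ¬1/4 = 3/4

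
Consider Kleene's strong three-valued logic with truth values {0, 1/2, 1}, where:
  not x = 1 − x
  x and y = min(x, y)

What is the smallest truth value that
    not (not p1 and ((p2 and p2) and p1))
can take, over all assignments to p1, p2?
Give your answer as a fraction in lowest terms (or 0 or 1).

1/2

Take p1 = 1/2, p2 = 1/2:
not p1 = not 1/2 = 1/2
p2 and p2 = 1/2 and 1/2 = 1/2
(p2 and p2) and p1 = 1/2 and 1/2 = 1/2
not p1 and ((p2 and p2) and p1) = 1/2 and 1/2 = 1/2
not (not p1 and ((p2 and p2) and p1)) = not 1/2 = 1/2
No assignment yields a value below 1/2, so this is the minimum.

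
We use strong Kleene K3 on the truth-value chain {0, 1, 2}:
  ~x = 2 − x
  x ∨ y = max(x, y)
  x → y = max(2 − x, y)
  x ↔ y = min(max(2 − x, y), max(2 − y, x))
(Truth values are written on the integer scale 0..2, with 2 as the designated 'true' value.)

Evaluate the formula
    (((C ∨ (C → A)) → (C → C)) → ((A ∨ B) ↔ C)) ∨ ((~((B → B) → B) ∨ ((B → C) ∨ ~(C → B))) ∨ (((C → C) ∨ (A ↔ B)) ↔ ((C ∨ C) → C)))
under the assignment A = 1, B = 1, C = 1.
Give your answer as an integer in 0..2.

C → A = 1 → 1 = 1
C ∨ (C → A) = 1 ∨ 1 = 1
C → C = 1 → 1 = 1
(C ∨ (C → A)) → (C → C) = 1 → 1 = 1
A ∨ B = 1 ∨ 1 = 1
(A ∨ B) ↔ C = 1 ↔ 1 = 1
((C ∨ (C → A)) → (C → C)) → ((A ∨ B) ↔ C) = 1 → 1 = 1
B → B = 1 → 1 = 1
(B → B) → B = 1 → 1 = 1
~((B → B) → B) = ~1 = 1
B → C = 1 → 1 = 1
C → B = 1 → 1 = 1
~(C → B) = ~1 = 1
(B → C) ∨ ~(C → B) = 1 ∨ 1 = 1
~((B → B) → B) ∨ ((B → C) ∨ ~(C → B)) = 1 ∨ 1 = 1
C → C = 1 → 1 = 1
A ↔ B = 1 ↔ 1 = 1
(C → C) ∨ (A ↔ B) = 1 ∨ 1 = 1
C ∨ C = 1 ∨ 1 = 1
(C ∨ C) → C = 1 → 1 = 1
((C → C) ∨ (A ↔ B)) ↔ ((C ∨ C) → C) = 1 ↔ 1 = 1
(~((B → B) → B) ∨ ((B → C) ∨ ~(C → B))) ∨ (((C → C) ∨ (A ↔ B)) ↔ ((C ∨ C) → C)) = 1 ∨ 1 = 1
(((C ∨ (C → A)) → (C → C)) → ((A ∨ B) ↔ C)) ∨ ((~((B → B) → B) ∨ ((B → C) ∨ ~(C → B))) ∨ (((C → C) ∨ (A ↔ B)) ↔ ((C ∨ C) → C))) = 1 ∨ 1 = 1

1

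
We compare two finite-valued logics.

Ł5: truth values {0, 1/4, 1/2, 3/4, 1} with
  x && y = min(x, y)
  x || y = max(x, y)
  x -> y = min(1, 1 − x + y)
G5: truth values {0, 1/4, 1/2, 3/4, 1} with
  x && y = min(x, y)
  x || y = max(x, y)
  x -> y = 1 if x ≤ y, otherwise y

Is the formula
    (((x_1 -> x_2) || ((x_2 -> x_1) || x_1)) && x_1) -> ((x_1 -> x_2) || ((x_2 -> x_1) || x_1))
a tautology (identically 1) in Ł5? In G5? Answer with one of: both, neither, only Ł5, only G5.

both

In Ł5: every assignment gives 1 — tautology.
In G5: every assignment gives 1 — tautology.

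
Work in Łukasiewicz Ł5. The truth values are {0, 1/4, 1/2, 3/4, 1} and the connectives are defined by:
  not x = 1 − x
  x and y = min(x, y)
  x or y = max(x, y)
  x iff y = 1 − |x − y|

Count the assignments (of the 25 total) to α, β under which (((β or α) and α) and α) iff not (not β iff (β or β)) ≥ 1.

5

value 1: 5 assignments (counts)
value 3/4: 7 assignments
value 1/2: 7 assignments
value 1/4: 3 assignments
value 0: 3 assignments
So 5 of the 25 assignments meet the threshold.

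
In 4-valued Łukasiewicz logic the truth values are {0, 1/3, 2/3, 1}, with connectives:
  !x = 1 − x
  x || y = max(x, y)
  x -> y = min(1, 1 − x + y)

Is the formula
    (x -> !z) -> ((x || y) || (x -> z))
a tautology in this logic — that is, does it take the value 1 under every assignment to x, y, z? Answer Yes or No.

No

Counterexample: take x = 1/3, y = 0, z = 0.
!z = !0 = 1
x -> !z = 1/3 -> 1 = 1
x || y = 1/3 || 0 = 1/3
x -> z = 1/3 -> 0 = 2/3
(x || y) || (x -> z) = 1/3 || 2/3 = 2/3
(x -> !z) -> ((x || y) || (x -> z)) = 1 -> 2/3 = 2/3
This gives 2/3 ≠ 1.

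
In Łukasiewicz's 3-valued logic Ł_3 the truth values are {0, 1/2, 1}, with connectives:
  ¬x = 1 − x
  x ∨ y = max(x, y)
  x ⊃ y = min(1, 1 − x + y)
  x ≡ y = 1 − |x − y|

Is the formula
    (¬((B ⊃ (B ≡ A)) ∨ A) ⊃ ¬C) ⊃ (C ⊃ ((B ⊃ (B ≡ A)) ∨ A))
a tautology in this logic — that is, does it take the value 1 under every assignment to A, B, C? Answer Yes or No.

Yes

At A = 1, B = 1/2, C = 1, for instance:
B ≡ A = 1/2 ≡ 1 = 1/2
B ⊃ (B ≡ A) = 1/2 ⊃ 1/2 = 1
(B ⊃ (B ≡ A)) ∨ A = 1 ∨ 1 = 1
¬((B ⊃ (B ≡ A)) ∨ A) = ¬1 = 0
¬C = ¬1 = 0
¬((B ⊃ (B ≡ A)) ∨ A) ⊃ ¬C = 0 ⊃ 0 = 1
C ⊃ ((B ⊃ (B ≡ A)) ∨ A) = 1 ⊃ 1 = 1
(¬((B ⊃ (B ≡ A)) ∨ A) ⊃ ¬C) ⊃ (C ⊃ ((B ⊃ (B ≡ A)) ∨ A)) = 1 ⊃ 1 = 1
and checking the remaining 26 assignments likewise gives ≥ 1 in every case.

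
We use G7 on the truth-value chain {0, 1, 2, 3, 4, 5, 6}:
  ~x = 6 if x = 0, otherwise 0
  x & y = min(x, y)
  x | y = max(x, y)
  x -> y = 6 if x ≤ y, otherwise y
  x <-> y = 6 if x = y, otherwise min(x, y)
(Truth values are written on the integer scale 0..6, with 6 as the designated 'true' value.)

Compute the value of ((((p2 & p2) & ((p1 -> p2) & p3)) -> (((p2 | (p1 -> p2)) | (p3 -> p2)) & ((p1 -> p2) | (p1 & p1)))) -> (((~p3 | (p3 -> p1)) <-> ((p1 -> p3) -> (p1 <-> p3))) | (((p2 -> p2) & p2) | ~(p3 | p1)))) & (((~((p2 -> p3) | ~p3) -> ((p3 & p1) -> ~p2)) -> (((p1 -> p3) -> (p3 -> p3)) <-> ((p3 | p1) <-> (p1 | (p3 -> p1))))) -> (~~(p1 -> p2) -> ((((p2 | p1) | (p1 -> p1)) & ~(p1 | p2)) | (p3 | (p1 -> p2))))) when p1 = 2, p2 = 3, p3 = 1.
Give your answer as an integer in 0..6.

p2 & p2 = 3 & 3 = 3
p1 -> p2 = 2 -> 3 = 6
(p1 -> p2) & p3 = 6 & 1 = 1
(p2 & p2) & ((p1 -> p2) & p3) = 3 & 1 = 1
p1 -> p2 = 2 -> 3 = 6
p2 | (p1 -> p2) = 3 | 6 = 6
p3 -> p2 = 1 -> 3 = 6
(p2 | (p1 -> p2)) | (p3 -> p2) = 6 | 6 = 6
p1 -> p2 = 2 -> 3 = 6
p1 & p1 = 2 & 2 = 2
(p1 -> p2) | (p1 & p1) = 6 | 2 = 6
((p2 | (p1 -> p2)) | (p3 -> p2)) & ((p1 -> p2) | (p1 & p1)) = 6 & 6 = 6
((p2 & p2) & ((p1 -> p2) & p3)) -> (((p2 | (p1 -> p2)) | (p3 -> p2)) & ((p1 -> p2) | (p1 & p1))) = 1 -> 6 = 6
~p3 = ~1 = 0
p3 -> p1 = 1 -> 2 = 6
~p3 | (p3 -> p1) = 0 | 6 = 6
p1 -> p3 = 2 -> 1 = 1
p1 <-> p3 = 2 <-> 1 = 1
(p1 -> p3) -> (p1 <-> p3) = 1 -> 1 = 6
(~p3 | (p3 -> p1)) <-> ((p1 -> p3) -> (p1 <-> p3)) = 6 <-> 6 = 6
p2 -> p2 = 3 -> 3 = 6
(p2 -> p2) & p2 = 6 & 3 = 3
p3 | p1 = 1 | 2 = 2
~(p3 | p1) = ~2 = 0
((p2 -> p2) & p2) | ~(p3 | p1) = 3 | 0 = 3
((~p3 | (p3 -> p1)) <-> ((p1 -> p3) -> (p1 <-> p3))) | (((p2 -> p2) & p2) | ~(p3 | p1)) = 6 | 3 = 6
(((p2 & p2) & ((p1 -> p2) & p3)) -> (((p2 | (p1 -> p2)) | (p3 -> p2)) & ((p1 -> p2) | (p1 & p1)))) -> (((~p3 | (p3 -> p1)) <-> ((p1 -> p3) -> (p1 <-> p3))) | (((p2 -> p2) & p2) | ~(p3 | p1))) = 6 -> 6 = 6
p2 -> p3 = 3 -> 1 = 1
~p3 = ~1 = 0
(p2 -> p3) | ~p3 = 1 | 0 = 1
~((p2 -> p3) | ~p3) = ~1 = 0
p3 & p1 = 1 & 2 = 1
~p2 = ~3 = 0
(p3 & p1) -> ~p2 = 1 -> 0 = 0
~((p2 -> p3) | ~p3) -> ((p3 & p1) -> ~p2) = 0 -> 0 = 6
p1 -> p3 = 2 -> 1 = 1
p3 -> p3 = 1 -> 1 = 6
(p1 -> p3) -> (p3 -> p3) = 1 -> 6 = 6
p3 | p1 = 1 | 2 = 2
p3 -> p1 = 1 -> 2 = 6
p1 | (p3 -> p1) = 2 | 6 = 6
(p3 | p1) <-> (p1 | (p3 -> p1)) = 2 <-> 6 = 2
((p1 -> p3) -> (p3 -> p3)) <-> ((p3 | p1) <-> (p1 | (p3 -> p1))) = 6 <-> 2 = 2
(~((p2 -> p3) | ~p3) -> ((p3 & p1) -> ~p2)) -> (((p1 -> p3) -> (p3 -> p3)) <-> ((p3 | p1) <-> (p1 | (p3 -> p1)))) = 6 -> 2 = 2
p1 -> p2 = 2 -> 3 = 6
~(p1 -> p2) = ~6 = 0
~~(p1 -> p2) = ~0 = 6
p2 | p1 = 3 | 2 = 3
p1 -> p1 = 2 -> 2 = 6
(p2 | p1) | (p1 -> p1) = 3 | 6 = 6
p1 | p2 = 2 | 3 = 3
~(p1 | p2) = ~3 = 0
((p2 | p1) | (p1 -> p1)) & ~(p1 | p2) = 6 & 0 = 0
p1 -> p2 = 2 -> 3 = 6
p3 | (p1 -> p2) = 1 | 6 = 6
(((p2 | p1) | (p1 -> p1)) & ~(p1 | p2)) | (p3 | (p1 -> p2)) = 0 | 6 = 6
~~(p1 -> p2) -> ((((p2 | p1) | (p1 -> p1)) & ~(p1 | p2)) | (p3 | (p1 -> p2))) = 6 -> 6 = 6
((~((p2 -> p3) | ~p3) -> ((p3 & p1) -> ~p2)) -> (((p1 -> p3) -> (p3 -> p3)) <-> ((p3 | p1) <-> (p1 | (p3 -> p1))))) -> (~~(p1 -> p2) -> ((((p2 | p1) | (p1 -> p1)) & ~(p1 | p2)) | (p3 | (p1 -> p2)))) = 2 -> 6 = 6
((((p2 & p2) & ((p1 -> p2) & p3)) -> (((p2 | (p1 -> p2)) | (p3 -> p2)) & ((p1 -> p2) | (p1 & p1)))) -> (((~p3 | (p3 -> p1)) <-> ((p1 -> p3) -> (p1 <-> p3))) | (((p2 -> p2) & p2) | ~(p3 | p1)))) & (((~((p2 -> p3) | ~p3) -> ((p3 & p1) -> ~p2)) -> (((p1 -> p3) -> (p3 -> p3)) <-> ((p3 | p1) <-> (p1 | (p3 -> p1))))) -> (~~(p1 -> p2) -> ((((p2 | p1) | (p1 -> p1)) & ~(p1 | p2)) | (p3 | (p1 -> p2))))) = 6 & 6 = 6

6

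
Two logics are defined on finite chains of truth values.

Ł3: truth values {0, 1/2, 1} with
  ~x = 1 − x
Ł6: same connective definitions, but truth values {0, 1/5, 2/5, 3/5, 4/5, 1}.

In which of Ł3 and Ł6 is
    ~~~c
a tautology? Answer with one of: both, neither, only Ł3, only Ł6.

neither

In Ł3: at c = 1/2 the value is 1/2 — not a tautology.
In Ł6: at c = 1/5 the value is 4/5 — not a tautology.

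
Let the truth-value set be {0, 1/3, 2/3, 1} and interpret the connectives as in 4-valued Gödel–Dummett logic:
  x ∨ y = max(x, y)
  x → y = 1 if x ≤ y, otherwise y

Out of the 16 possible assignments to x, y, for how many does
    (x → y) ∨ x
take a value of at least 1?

x = 0, y = 0 ↦ 1  ≥
x = 0, y = 1/3 ↦ 1  ≥
x = 0, y = 2/3 ↦ 1  ≥
x = 0, y = 1 ↦ 1  ≥
x = 1/3, y = 0 ↦ 1/3  <
x = 1/3, y = 1/3 ↦ 1  ≥
x = 1/3, y = 2/3 ↦ 1  ≥
x = 1/3, y = 1 ↦ 1  ≥
x = 2/3, y = 0 ↦ 2/3  <
x = 2/3, y = 1/3 ↦ 2/3  <
x = 2/3, y = 2/3 ↦ 1  ≥
x = 2/3, y = 1 ↦ 1  ≥
x = 1, y = 0 ↦ 1  ≥
x = 1, y = 1/3 ↦ 1  ≥
x = 1, y = 2/3 ↦ 1  ≥
x = 1, y = 1 ↦ 1  ≥
So 13 of the 16 assignments meet the threshold.

13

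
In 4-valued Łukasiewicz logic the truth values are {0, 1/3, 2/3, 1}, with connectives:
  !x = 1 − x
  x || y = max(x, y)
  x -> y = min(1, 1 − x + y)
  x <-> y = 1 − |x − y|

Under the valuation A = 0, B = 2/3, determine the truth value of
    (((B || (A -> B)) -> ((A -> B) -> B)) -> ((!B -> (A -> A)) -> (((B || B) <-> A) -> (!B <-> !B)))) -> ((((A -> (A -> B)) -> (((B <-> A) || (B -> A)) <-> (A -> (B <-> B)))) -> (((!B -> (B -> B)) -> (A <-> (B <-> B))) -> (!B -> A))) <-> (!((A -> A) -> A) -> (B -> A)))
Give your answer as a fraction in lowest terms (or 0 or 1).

1/3

A -> B = 0 -> 2/3 = 1
B || (A -> B) = 2/3 || 1 = 1
A -> B = 0 -> 2/3 = 1
(A -> B) -> B = 1 -> 2/3 = 2/3
(B || (A -> B)) -> ((A -> B) -> B) = 1 -> 2/3 = 2/3
!B = !2/3 = 1/3
A -> A = 0 -> 0 = 1
!B -> (A -> A) = 1/3 -> 1 = 1
B || B = 2/3 || 2/3 = 2/3
(B || B) <-> A = 2/3 <-> 0 = 1/3
!B = !2/3 = 1/3
!B = !2/3 = 1/3
!B <-> !B = 1/3 <-> 1/3 = 1
((B || B) <-> A) -> (!B <-> !B) = 1/3 -> 1 = 1
(!B -> (A -> A)) -> (((B || B) <-> A) -> (!B <-> !B)) = 1 -> 1 = 1
((B || (A -> B)) -> ((A -> B) -> B)) -> ((!B -> (A -> A)) -> (((B || B) <-> A) -> (!B <-> !B))) = 2/3 -> 1 = 1
A -> B = 0 -> 2/3 = 1
A -> (A -> B) = 0 -> 1 = 1
B <-> A = 2/3 <-> 0 = 1/3
B -> A = 2/3 -> 0 = 1/3
(B <-> A) || (B -> A) = 1/3 || 1/3 = 1/3
B <-> B = 2/3 <-> 2/3 = 1
A -> (B <-> B) = 0 -> 1 = 1
((B <-> A) || (B -> A)) <-> (A -> (B <-> B)) = 1/3 <-> 1 = 1/3
(A -> (A -> B)) -> (((B <-> A) || (B -> A)) <-> (A -> (B <-> B))) = 1 -> 1/3 = 1/3
!B = !2/3 = 1/3
B -> B = 2/3 -> 2/3 = 1
!B -> (B -> B) = 1/3 -> 1 = 1
B <-> B = 2/3 <-> 2/3 = 1
A <-> (B <-> B) = 0 <-> 1 = 0
(!B -> (B -> B)) -> (A <-> (B <-> B)) = 1 -> 0 = 0
!B = !2/3 = 1/3
!B -> A = 1/3 -> 0 = 2/3
((!B -> (B -> B)) -> (A <-> (B <-> B))) -> (!B -> A) = 0 -> 2/3 = 1
((A -> (A -> B)) -> (((B <-> A) || (B -> A)) <-> (A -> (B <-> B)))) -> (((!B -> (B -> B)) -> (A <-> (B <-> B))) -> (!B -> A)) = 1/3 -> 1 = 1
A -> A = 0 -> 0 = 1
(A -> A) -> A = 1 -> 0 = 0
!((A -> A) -> A) = !0 = 1
B -> A = 2/3 -> 0 = 1/3
!((A -> A) -> A) -> (B -> A) = 1 -> 1/3 = 1/3
(((A -> (A -> B)) -> (((B <-> A) || (B -> A)) <-> (A -> (B <-> B)))) -> (((!B -> (B -> B)) -> (A <-> (B <-> B))) -> (!B -> A))) <-> (!((A -> A) -> A) -> (B -> A)) = 1 <-> 1/3 = 1/3
(((B || (A -> B)) -> ((A -> B) -> B)) -> ((!B -> (A -> A)) -> (((B || B) <-> A) -> (!B <-> !B)))) -> ((((A -> (A -> B)) -> (((B <-> A) || (B -> A)) <-> (A -> (B <-> B)))) -> (((!B -> (B -> B)) -> (A <-> (B <-> B))) -> (!B -> A))) <-> (!((A -> A) -> A) -> (B -> A))) = 1 -> 1/3 = 1/3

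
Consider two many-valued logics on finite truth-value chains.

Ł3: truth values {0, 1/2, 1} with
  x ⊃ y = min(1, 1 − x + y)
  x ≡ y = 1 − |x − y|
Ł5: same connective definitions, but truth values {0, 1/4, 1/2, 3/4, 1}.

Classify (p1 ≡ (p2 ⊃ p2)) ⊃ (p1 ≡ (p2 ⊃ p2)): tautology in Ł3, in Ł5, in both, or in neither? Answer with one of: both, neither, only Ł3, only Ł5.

In Ł3: every assignment gives 1 — tautology.
In Ł5: every assignment gives 1 — tautology.

both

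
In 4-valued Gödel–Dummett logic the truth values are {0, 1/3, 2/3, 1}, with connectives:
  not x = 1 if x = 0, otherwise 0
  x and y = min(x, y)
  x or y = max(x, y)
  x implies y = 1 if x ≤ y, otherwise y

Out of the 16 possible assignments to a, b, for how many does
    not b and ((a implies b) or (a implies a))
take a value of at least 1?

4

a = 0, b = 0 ↦ 1  ≥
a = 0, b = 1/3 ↦ 0  <
a = 0, b = 2/3 ↦ 0  <
a = 0, b = 1 ↦ 0  <
a = 1/3, b = 0 ↦ 1  ≥
a = 1/3, b = 1/3 ↦ 0  <
a = 1/3, b = 2/3 ↦ 0  <
a = 1/3, b = 1 ↦ 0  <
a = 2/3, b = 0 ↦ 1  ≥
a = 2/3, b = 1/3 ↦ 0  <
a = 2/3, b = 2/3 ↦ 0  <
a = 2/3, b = 1 ↦ 0  <
a = 1, b = 0 ↦ 1  ≥
a = 1, b = 1/3 ↦ 0  <
a = 1, b = 2/3 ↦ 0  <
a = 1, b = 1 ↦ 0  <
So 4 of the 16 assignments meet the threshold.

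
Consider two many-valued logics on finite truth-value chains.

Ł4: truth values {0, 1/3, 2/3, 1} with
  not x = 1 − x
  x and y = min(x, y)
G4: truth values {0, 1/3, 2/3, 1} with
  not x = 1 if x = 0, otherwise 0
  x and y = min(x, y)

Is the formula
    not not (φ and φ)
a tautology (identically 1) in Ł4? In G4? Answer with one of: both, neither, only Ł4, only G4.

neither

In Ł4: at φ = 0 the value is 0 — not a tautology.
In G4: at φ = 0 the value is 0 — not a tautology.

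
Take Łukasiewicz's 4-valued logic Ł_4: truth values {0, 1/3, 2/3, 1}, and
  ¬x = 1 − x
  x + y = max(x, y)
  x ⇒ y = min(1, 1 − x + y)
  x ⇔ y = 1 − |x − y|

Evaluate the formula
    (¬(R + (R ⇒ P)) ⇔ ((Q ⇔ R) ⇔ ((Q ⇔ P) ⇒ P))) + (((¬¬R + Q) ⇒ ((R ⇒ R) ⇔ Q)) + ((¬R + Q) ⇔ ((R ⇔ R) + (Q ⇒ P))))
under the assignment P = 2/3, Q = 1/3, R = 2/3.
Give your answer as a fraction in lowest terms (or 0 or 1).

2/3

R ⇒ P = 2/3 ⇒ 2/3 = 1
R + (R ⇒ P) = 2/3 + 1 = 1
¬(R + (R ⇒ P)) = ¬1 = 0
Q ⇔ R = 1/3 ⇔ 2/3 = 2/3
Q ⇔ P = 1/3 ⇔ 2/3 = 2/3
(Q ⇔ P) ⇒ P = 2/3 ⇒ 2/3 = 1
(Q ⇔ R) ⇔ ((Q ⇔ P) ⇒ P) = 2/3 ⇔ 1 = 2/3
¬(R + (R ⇒ P)) ⇔ ((Q ⇔ R) ⇔ ((Q ⇔ P) ⇒ P)) = 0 ⇔ 2/3 = 1/3
¬R = ¬2/3 = 1/3
¬¬R = ¬1/3 = 2/3
¬¬R + Q = 2/3 + 1/3 = 2/3
R ⇒ R = 2/3 ⇒ 2/3 = 1
(R ⇒ R) ⇔ Q = 1 ⇔ 1/3 = 1/3
(¬¬R + Q) ⇒ ((R ⇒ R) ⇔ Q) = 2/3 ⇒ 1/3 = 2/3
¬R = ¬2/3 = 1/3
¬R + Q = 1/3 + 1/3 = 1/3
R ⇔ R = 2/3 ⇔ 2/3 = 1
Q ⇒ P = 1/3 ⇒ 2/3 = 1
(R ⇔ R) + (Q ⇒ P) = 1 + 1 = 1
(¬R + Q) ⇔ ((R ⇔ R) + (Q ⇒ P)) = 1/3 ⇔ 1 = 1/3
((¬¬R + Q) ⇒ ((R ⇒ R) ⇔ Q)) + ((¬R + Q) ⇔ ((R ⇔ R) + (Q ⇒ P))) = 2/3 + 1/3 = 2/3
(¬(R + (R ⇒ P)) ⇔ ((Q ⇔ R) ⇔ ((Q ⇔ P) ⇒ P))) + (((¬¬R + Q) ⇒ ((R ⇒ R) ⇔ Q)) + ((¬R + Q) ⇔ ((R ⇔ R) + (Q ⇒ P)))) = 1/3 + 2/3 = 2/3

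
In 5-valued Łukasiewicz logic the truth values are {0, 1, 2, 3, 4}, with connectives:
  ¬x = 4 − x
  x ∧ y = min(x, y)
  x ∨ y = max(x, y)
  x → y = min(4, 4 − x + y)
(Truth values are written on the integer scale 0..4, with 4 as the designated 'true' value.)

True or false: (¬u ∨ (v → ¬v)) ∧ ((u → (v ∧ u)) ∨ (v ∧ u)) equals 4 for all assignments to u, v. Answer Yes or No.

Counterexample: take u = 1, v = 0.
¬u = ¬1 = 3
¬v = ¬0 = 4
v → ¬v = 0 → 4 = 4
¬u ∨ (v → ¬v) = 3 ∨ 4 = 4
v ∧ u = 0 ∧ 1 = 0
u → (v ∧ u) = 1 → 0 = 3
v ∧ u = 0 ∧ 1 = 0
(u → (v ∧ u)) ∨ (v ∧ u) = 3 ∨ 0 = 3
(¬u ∨ (v → ¬v)) ∧ ((u → (v ∧ u)) ∨ (v ∧ u)) = 4 ∧ 3 = 3
This gives 3 ≠ 4.

No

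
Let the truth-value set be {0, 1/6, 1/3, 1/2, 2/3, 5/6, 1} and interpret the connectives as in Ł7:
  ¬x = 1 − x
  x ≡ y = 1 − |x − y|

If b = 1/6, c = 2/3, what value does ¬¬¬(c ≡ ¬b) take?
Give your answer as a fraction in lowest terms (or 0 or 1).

¬b = ¬1/6 = 5/6
c ≡ ¬b = 2/3 ≡ 5/6 = 5/6
¬(c ≡ ¬b) = ¬5/6 = 1/6
¬¬(c ≡ ¬b) = ¬1/6 = 5/6
¬¬¬(c ≡ ¬b) = ¬5/6 = 1/6

1/6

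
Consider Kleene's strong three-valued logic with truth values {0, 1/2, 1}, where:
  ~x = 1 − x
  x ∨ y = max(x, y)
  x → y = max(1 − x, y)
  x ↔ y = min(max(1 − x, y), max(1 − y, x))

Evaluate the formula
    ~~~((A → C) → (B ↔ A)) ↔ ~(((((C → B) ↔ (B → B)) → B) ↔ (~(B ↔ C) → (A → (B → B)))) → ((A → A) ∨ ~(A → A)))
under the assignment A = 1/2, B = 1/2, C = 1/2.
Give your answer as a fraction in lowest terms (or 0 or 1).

1/2

A → C = 1/2 → 1/2 = 1/2
B ↔ A = 1/2 ↔ 1/2 = 1/2
(A → C) → (B ↔ A) = 1/2 → 1/2 = 1/2
~((A → C) → (B ↔ A)) = ~1/2 = 1/2
~~((A → C) → (B ↔ A)) = ~1/2 = 1/2
~~~((A → C) → (B ↔ A)) = ~1/2 = 1/2
C → B = 1/2 → 1/2 = 1/2
B → B = 1/2 → 1/2 = 1/2
(C → B) ↔ (B → B) = 1/2 ↔ 1/2 = 1/2
((C → B) ↔ (B → B)) → B = 1/2 → 1/2 = 1/2
B ↔ C = 1/2 ↔ 1/2 = 1/2
~(B ↔ C) = ~1/2 = 1/2
B → B = 1/2 → 1/2 = 1/2
A → (B → B) = 1/2 → 1/2 = 1/2
~(B ↔ C) → (A → (B → B)) = 1/2 → 1/2 = 1/2
(((C → B) ↔ (B → B)) → B) ↔ (~(B ↔ C) → (A → (B → B))) = 1/2 ↔ 1/2 = 1/2
A → A = 1/2 → 1/2 = 1/2
A → A = 1/2 → 1/2 = 1/2
~(A → A) = ~1/2 = 1/2
(A → A) ∨ ~(A → A) = 1/2 ∨ 1/2 = 1/2
((((C → B) ↔ (B → B)) → B) ↔ (~(B ↔ C) → (A → (B → B)))) → ((A → A) ∨ ~(A → A)) = 1/2 → 1/2 = 1/2
~(((((C → B) ↔ (B → B)) → B) ↔ (~(B ↔ C) → (A → (B → B)))) → ((A → A) ∨ ~(A → A))) = ~1/2 = 1/2
~~~((A → C) → (B ↔ A)) ↔ ~(((((C → B) ↔ (B → B)) → B) ↔ (~(B ↔ C) → (A → (B → B)))) → ((A → A) ∨ ~(A → A))) = 1/2 ↔ 1/2 = 1/2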